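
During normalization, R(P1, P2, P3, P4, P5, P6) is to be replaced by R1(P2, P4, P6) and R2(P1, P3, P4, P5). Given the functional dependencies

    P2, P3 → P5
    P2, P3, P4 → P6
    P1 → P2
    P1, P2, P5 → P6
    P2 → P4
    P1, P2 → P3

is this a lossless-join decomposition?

No

Common attributes: R1 ∩ R2 = {P4}.
No dependency enlarges {P4}, so (P4)⁺ = {P4}.
The closure contains neither all of R1 = {P2, P4, P6} nor all of R2 = {P1, P3, P4, P5}, so the common attributes are not a superkey of either fragment. The join is lossy.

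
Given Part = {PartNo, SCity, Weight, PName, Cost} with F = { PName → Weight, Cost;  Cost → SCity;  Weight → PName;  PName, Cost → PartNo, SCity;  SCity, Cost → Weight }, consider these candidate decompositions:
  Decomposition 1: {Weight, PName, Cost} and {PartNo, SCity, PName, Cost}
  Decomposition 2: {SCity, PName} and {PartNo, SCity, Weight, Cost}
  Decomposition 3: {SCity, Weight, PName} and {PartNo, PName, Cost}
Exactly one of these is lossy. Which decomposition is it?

Decomposition 2

Decomposition 1: common = {PName, Cost}, closure = {PartNo, SCity, Weight, PName, Cost} → lossless.
Decomposition 2: common = {SCity}, closure = {SCity} → lossy.
Decomposition 3: common = {PName}, closure = {PartNo, SCity, Weight, PName, Cost} → lossless.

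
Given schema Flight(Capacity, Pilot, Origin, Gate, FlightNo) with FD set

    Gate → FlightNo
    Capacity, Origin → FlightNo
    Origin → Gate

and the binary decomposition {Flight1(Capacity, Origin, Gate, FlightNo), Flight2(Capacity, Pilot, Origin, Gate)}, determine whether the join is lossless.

Yes

Common attributes: Flight1 ∩ Flight2 = {Capacity, Origin, Gate}.
Closure of {Capacity, Origin, Gate}: Gate → FlightNo applies, adding FlightNo. So (Capacity, Origin, Gate)⁺ = {Capacity, Origin, Gate, FlightNo}.
This closure contains every attribute of Flight1, so Flight1 ∩ Flight2 → Flight1. The join is lossless.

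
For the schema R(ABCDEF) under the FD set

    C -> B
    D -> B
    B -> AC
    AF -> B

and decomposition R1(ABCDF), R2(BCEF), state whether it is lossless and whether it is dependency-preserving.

Lossless test: (BCF)⁺ = {ABCF}, which is a superkey of neither fragment — lossy.
Dependency preservation: every FD's attributes lie within a single fragment, so each can be enforced locally — preserved.

lossy but dependency-preserving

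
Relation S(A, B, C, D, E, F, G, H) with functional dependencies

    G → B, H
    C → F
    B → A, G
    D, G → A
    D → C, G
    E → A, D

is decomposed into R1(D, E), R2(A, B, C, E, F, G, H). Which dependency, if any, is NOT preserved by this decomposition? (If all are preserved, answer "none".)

D → C, G

Check D → C, G: no single fragment contains all of {C, D, G}, and the restricted closure of {D} across the fragments never reaches {C, G}.
G → B, H is preserved.
C → F is preserved.
B → A, G is preserved.
D, G → A is preserved.
E → A, D is preserved.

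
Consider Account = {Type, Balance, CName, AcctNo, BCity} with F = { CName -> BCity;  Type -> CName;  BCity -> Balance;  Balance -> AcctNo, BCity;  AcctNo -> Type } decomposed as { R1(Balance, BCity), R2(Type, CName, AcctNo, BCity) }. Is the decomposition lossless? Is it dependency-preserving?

lossless and dependency-preserving

Lossless test: (BCity)⁺ = {Type, Balance, CName, AcctNo, BCity}, which contains all of one fragment — lossless.
Dependency preservation: Balance → AcctNo, BCity is not contained in any single fragment, but the restricted closure of its left-hand side across the fragments still reaches the right-hand side; the remaining FDs each lie inside some fragment. All dependencies are preserved.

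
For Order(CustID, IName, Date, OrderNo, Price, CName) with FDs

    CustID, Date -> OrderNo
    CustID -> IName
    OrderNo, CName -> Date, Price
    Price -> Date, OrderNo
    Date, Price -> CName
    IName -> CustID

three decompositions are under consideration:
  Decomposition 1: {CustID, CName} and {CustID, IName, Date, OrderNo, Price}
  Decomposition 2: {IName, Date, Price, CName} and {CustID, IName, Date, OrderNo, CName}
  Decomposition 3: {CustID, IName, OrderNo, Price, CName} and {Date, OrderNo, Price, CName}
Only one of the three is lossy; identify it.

Decomposition 1

Decomposition 1: common = {CustID}, closure = {CustID, IName} → lossy.
Decomposition 2: common = {IName, Date, CName}, closure = {CustID, IName, Date, OrderNo, Price, CName} → lossless.
Decomposition 3: common = {OrderNo, Price, CName}, closure = {Date, OrderNo, Price, CName} → lossless.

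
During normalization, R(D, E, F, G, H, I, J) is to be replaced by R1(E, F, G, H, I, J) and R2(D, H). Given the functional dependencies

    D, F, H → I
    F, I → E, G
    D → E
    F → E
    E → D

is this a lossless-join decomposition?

No

Common attributes: R1 ∩ R2 = {H}.
No dependency enlarges {H}, so (H)⁺ = {H}.
The closure contains neither all of R1 = {E, F, G, H, I, J} nor all of R2 = {D, H}, so the common attributes are not a superkey of either fragment. The join is lossy.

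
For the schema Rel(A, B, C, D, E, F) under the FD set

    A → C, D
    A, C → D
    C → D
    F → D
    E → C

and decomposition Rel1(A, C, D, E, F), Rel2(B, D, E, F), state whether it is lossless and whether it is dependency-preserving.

Lossless test: (D, E, F)⁺ = {C, D, E, F}, which is a superkey of neither fragment — lossy.
Dependency preservation: every FD's attributes lie within a single fragment, so each can be enforced locally — preserved.

lossy but dependency-preserving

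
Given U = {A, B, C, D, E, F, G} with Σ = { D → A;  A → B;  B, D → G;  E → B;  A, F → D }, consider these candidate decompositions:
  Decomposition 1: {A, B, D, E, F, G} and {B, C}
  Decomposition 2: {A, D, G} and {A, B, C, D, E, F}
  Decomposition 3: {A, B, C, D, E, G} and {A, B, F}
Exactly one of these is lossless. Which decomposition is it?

Decomposition 2

Decomposition 1: common = {B}, closure = {B} → lossy.
Decomposition 2: common = {A, D}, closure = {A, B, D, G} → lossless.
Decomposition 3: common = {A, B}, closure = {A, B} → lossy.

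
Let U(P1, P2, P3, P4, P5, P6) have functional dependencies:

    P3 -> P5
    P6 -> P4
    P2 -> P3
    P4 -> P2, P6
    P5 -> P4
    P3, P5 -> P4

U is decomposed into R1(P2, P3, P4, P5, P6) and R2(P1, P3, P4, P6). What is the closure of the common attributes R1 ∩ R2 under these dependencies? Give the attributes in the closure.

R1 ∩ R2 = {P3, P4, P6}.
P3 → P5 applies, adding P5
P4 → P2, P6 applies, adding P2
Closure: {P2, P3, P4, P5, P6}.

P2, P3, P4, P5, P6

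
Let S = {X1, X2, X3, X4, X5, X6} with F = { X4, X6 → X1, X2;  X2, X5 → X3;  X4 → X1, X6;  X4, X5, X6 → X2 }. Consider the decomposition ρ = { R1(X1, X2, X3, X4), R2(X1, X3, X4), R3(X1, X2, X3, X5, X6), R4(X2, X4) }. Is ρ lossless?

Chase test. Columns are X1, X2, X3, X4, X5, X6; row i has aⱼ where attribute j ∈ Ri, else bᵢⱼ.
Initial tableau (one row per fragment):
  row 1: a1 a2 a3 a4 b15 b16
  row 2: a1 b22 a3 a4 b25 b26
  row 3: a1 a2 a3 b34 a5 a6
  row 4: b41 a2 b43 a4 b45 b46
Rows 1 and 2 agree on X4; apply X4→X1, X6 and equate their X1, X6 entries.
Rows 1 and 4 agree on X4; apply X4→X1, X6 and equate their X1, X6 entries.
Rows 1 and 2 agree on X4, X6; apply X4, X6→X1, X2 and equate their X1, X2 entries.
No row becomes fully distinguished — the join is lossy.

No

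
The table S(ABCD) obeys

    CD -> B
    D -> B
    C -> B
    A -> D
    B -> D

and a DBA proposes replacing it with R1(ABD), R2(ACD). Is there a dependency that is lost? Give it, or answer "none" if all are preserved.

none

CD → B: restricted closure across fragments reaches B.
D → B lies within R1.
C → B: restricted closure across fragments reaches B.
A → D lies within R1.
B → D lies within R1.
Every dependency is enforceable on the fragments, so the decomposition is dependency-preserving.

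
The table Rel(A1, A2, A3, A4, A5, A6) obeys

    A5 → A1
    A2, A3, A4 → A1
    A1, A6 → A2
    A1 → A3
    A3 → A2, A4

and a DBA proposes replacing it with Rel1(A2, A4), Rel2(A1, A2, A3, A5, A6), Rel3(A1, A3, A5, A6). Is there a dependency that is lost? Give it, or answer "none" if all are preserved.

Check A3 → A2, A4: no single fragment contains all of {A2, A3, A4}, and the restricted closure of {A3} across the fragments never reaches {A2, A4}.
A5 → A1 is preserved.
A2, A3, A4 → A1 is preserved.
A1, A6 → A2 is preserved.
A1 → A3 is preserved.

A3 → A2, A4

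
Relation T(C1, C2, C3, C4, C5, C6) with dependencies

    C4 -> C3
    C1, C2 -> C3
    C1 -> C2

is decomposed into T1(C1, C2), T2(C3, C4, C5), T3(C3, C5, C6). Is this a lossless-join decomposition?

Chase test. Columns are C1, C2, C3, C4, C5, C6; row i has aⱼ where attribute j ∈ Ti, else bᵢⱼ.
Initial tableau (one row per fragment):
  row 1: a1 a2 b13 b14 b15 b16
  row 2: b21 b22 a3 a4 a5 b26
  row 3: b31 b32 a3 b34 a5 a6
No row becomes fully distinguished — the join is lossy.

No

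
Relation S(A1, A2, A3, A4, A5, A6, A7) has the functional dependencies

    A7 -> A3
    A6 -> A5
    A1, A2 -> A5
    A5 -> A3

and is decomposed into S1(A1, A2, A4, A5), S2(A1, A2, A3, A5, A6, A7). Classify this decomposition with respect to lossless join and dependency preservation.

Lossless test: (A1, A2, A5)⁺ = {A1, A2, A3, A5}, which is a superkey of neither fragment — lossy.
Dependency preservation: every FD's attributes lie within a single fragment, so each can be enforced locally — preserved.

lossy but dependency-preserving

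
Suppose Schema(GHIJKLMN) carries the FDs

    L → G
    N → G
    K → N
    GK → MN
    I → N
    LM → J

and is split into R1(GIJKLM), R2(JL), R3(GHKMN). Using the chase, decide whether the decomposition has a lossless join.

No

Chase test. Columns are GHIJKLMN; row i has aⱼ where attribute j ∈ Ri, else bᵢⱼ.
Initial tableau (one row per fragment):
  row 1: a1 b12 a3 a4 a5 a6 a7 b18
  row 2: b21 b22 b23 a4 b25 a6 b27 b28
  row 3: a1 a2 b33 b34 a5 b36 a7 a8
Rows 1 and 2 agree on L; apply L→G and equate their G entries.
Rows 1 and 3 agree on K; apply K→N and equate their N entries.
No row becomes fully distinguished — the join is lossy.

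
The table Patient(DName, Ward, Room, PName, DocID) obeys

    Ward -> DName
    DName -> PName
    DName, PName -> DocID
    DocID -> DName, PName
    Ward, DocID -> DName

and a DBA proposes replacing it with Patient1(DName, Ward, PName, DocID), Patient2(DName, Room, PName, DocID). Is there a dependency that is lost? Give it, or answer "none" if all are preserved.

none

Ward → DName lies within Patient1.
DName → PName lies within Patient1.
DName, PName → DocID lies within Patient1.
DocID → DName, PName lies within Patient1.
Ward, DocID → DName lies within Patient1.
Every dependency is enforceable on the fragments, so the decomposition is dependency-preserving.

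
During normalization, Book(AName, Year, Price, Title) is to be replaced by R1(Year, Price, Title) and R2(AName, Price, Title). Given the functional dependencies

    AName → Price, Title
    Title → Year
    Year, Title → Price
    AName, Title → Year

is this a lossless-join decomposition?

Yes

Common attributes: R1 ∩ R2 = {Price, Title}.
Closure of {Price, Title}: Title → Year applies, adding Year. So (Price, Title)⁺ = {Year, Price, Title}.
This closure contains every attribute of R1, so R1 ∩ R2 → R1. The join is lossless.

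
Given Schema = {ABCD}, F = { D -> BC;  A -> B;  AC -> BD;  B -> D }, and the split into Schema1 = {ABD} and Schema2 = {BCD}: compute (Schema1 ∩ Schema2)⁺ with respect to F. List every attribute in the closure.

Schema1 ∩ Schema2 = {BD}.
D → BC applies, adding C
Closure: {BCD}.

BCD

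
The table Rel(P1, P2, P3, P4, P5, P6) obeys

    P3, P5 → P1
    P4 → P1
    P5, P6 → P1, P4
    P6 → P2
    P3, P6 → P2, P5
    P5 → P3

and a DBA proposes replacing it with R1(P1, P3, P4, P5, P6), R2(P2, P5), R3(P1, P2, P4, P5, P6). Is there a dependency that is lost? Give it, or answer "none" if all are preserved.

P3, P5 → P1 lies within R1.
P4 → P1 lies within R1.
P5, P6 → P1, P4 lies within R1.
P6 → P2 lies within R3.
P3, P6 → P2, P5: restricted closure across fragments reaches P2, P5.
P5 → P3 lies within R1.
Every dependency is enforceable on the fragments, so the decomposition is dependency-preserving.

none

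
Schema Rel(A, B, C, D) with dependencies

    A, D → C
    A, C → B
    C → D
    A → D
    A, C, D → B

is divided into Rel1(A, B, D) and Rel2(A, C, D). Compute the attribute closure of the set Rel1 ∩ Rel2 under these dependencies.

A, B, C, D

Rel1 ∩ Rel2 = {A, D}.
A, D → C applies, adding C
A, C → B applies, adding B
Closure: {A, B, C, D}.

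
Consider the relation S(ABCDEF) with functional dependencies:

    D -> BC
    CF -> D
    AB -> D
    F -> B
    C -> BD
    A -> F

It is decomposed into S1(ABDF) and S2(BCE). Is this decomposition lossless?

No

Common attributes: S1 ∩ S2 = {B}.
No dependency enlarges {B}, so (B)⁺ = {B}.
The closure contains neither all of S1 = {ABDF} nor all of S2 = {BCE}, so the common attributes are not a superkey of either fragment. The join is lossy.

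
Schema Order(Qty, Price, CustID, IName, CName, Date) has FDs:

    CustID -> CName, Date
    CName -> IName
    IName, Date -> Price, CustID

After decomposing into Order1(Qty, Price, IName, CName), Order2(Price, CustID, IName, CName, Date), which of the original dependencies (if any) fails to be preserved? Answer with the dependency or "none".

CustID → CName, Date lies within Order2.
CName → IName lies within Order1.
IName, Date → Price, CustID lies within Order2.
Every dependency is enforceable on the fragments, so the decomposition is dependency-preserving.

none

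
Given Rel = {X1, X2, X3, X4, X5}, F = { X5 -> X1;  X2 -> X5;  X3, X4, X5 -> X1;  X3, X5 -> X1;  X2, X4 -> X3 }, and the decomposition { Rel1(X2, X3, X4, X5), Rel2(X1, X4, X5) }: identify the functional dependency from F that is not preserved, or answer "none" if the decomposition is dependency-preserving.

none

X5 → X1 lies within Rel2.
X2 → X5 lies within Rel1.
X3, X4, X5 → X1: restricted closure across fragments reaches X1.
X3, X5 → X1: restricted closure across fragments reaches X1.
X2, X4 → X3 lies within Rel1.
Every dependency is enforceable on the fragments, so the decomposition is dependency-preserving.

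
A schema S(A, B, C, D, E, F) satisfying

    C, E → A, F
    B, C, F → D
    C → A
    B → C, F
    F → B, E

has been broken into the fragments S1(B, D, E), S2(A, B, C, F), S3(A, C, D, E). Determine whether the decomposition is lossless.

Chase test. Columns are A, B, C, D, E, F; row i has aⱼ where attribute j ∈ Si, else bᵢⱼ.
Initial tableau (one row per fragment):
  row 1: b11 a2 b13 a4 a5 b16
  row 2: a1 a2 a3 b24 b25 a6
  row 3: a1 b32 a3 a4 a5 b36
Rows 1 and 2 agree on B; apply B→C, F and equate their C, F entries.
Rows 1 and 2 agree on F; apply F→B, E and equate their B, E entries.
Rows 1 and 2 agree on C, E; apply C, E→A, F and equate their A, F entries.
Rows 1 and 3 agree on C, E; apply C, E→A, F and equate their A, F entries.
Rows 1 and 2 agree on B, C, F; apply B, C, F→D and equate their D entries.
Rows 1 and 3 agree on F; apply F→B, E and equate their B, E entries.
Row 1 is now all distinguished symbols — the join is lossless.

Yes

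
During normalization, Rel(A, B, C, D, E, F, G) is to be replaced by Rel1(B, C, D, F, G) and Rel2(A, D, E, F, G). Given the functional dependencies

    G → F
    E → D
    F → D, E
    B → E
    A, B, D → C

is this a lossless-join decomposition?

No

Common attributes: Rel1 ∩ Rel2 = {D, F, G}.
Closure of {D, F, G}: F → D, E applies, adding E. So (D, F, G)⁺ = {D, E, F, G}.
The closure contains neither all of Rel1 = {B, C, D, F, G} nor all of Rel2 = {A, D, E, F, G}, so the common attributes are not a superkey of either fragment. The join is lossy.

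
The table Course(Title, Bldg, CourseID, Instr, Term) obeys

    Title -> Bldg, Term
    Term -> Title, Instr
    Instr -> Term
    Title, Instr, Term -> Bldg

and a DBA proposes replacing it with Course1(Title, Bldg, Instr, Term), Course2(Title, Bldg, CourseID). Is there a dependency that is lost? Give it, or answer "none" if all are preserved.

Title → Bldg, Term lies within Course1.
Term → Title, Instr lies within Course1.
Instr → Term lies within Course1.
Title, Instr, Term → Bldg lies within Course1.
Every dependency is enforceable on the fragments, so the decomposition is dependency-preserving.

none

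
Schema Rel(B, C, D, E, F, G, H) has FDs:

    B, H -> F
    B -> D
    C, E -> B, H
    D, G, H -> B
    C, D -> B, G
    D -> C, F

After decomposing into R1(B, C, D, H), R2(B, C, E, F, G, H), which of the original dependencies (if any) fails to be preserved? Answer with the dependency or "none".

none

B, H → F lies within R2.
B → D lies within R1.
C, E → B, H lies within R2.
D, G, H → B: restricted closure across fragments reaches B.
C, D → B, G: restricted closure across fragments reaches B, G.
D → C, F: restricted closure across fragments reaches C, F.
Every dependency is enforceable on the fragments, so the decomposition is dependency-preserving.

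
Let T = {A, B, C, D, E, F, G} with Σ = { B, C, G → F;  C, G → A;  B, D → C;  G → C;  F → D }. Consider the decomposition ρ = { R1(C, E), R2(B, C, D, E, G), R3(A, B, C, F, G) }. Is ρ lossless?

Chase test. Columns are A, B, C, D, E, F, G; row i has aⱼ where attribute j ∈ Ri, else bᵢⱼ.
Initial tableau (one row per fragment):
  row 1: b11 b12 a3 b14 a5 b16 b17
  row 2: b21 a2 a3 a4 a5 b26 a7
  row 3: a1 a2 a3 b34 b35 a6 a7
Rows 2 and 3 agree on B, C, G; apply B, C, G→F and equate their F entries.
Rows 2 and 3 agree on C, G; apply C, G→A and equate their A entries.
Rows 2 and 3 agree on F; apply F→D and equate their D entries.
Row 2 is now all distinguished symbols — the join is lossless.

Yes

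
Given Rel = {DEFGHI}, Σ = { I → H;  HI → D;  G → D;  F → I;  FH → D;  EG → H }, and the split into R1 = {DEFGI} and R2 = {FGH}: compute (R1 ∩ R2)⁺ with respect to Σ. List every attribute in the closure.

DFGHI

R1 ∩ R2 = {FG}.
G → D applies, adding D
F → I applies, adding I
I → H applies, adding H
Closure: {DFGHI}.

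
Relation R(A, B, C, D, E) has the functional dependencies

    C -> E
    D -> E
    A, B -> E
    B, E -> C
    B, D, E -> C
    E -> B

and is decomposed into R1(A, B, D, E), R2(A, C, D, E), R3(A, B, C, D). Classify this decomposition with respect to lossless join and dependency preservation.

lossless and dependency-preserving

Lossless test (chase): Rows 2 and 3 agree on C; apply C→E and equate their E entries. Rows 1 and 3 agree on B, E; apply B, E→C and equate their C entries. Rows 1 and 2 agree on E; apply E→B and equate their B entries. Row 1 is now all distinguished symbols — the join is lossless.
Dependency preservation: B, E → C; B, D, E → C are not contained in any single fragment, but the restricted closure of each left-hand side across the fragments still reaches the right-hand side; the remaining FDs each lie inside some fragment. All dependencies are preserved.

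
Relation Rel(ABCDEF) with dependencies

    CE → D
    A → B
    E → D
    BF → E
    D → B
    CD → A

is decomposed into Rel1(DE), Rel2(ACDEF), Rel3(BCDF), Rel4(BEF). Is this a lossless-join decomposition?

Yes

Chase test. Columns are ABCDEF; row i has aⱼ where attribute j ∈ Reli, else bᵢⱼ.
Initial tableau (one row per fragment):
  row 1: b11 b12 b13 a4 a5 b16
  row 2: a1 b22 a3 a4 a5 a6
  row 3: b31 a2 a3 a4 b35 a6
  row 4: b41 a2 b43 b44 a5 a6
Rows 1 and 4 agree on E; apply E→D and equate their D entries.
Rows 3 and 4 agree on BF; apply BF→E and equate their E entries.
Rows 1 and 2 agree on D; apply D→B and equate their B entries.
Rows 1 and 3 agree on D; apply D→B and equate their B entries.
Rows 2 and 3 agree on CD; apply CD→A and equate their A entries.
Row 2 is now all distinguished symbols — the join is lossless.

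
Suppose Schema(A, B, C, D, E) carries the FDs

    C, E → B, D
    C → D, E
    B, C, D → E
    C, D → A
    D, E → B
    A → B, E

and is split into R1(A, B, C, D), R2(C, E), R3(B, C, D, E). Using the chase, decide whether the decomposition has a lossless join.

Chase test. Columns are A, B, C, D, E; row i has aⱼ where attribute j ∈ Ri, else bᵢⱼ.
Initial tableau (one row per fragment):
  row 1: a1 a2 a3 a4 b15
  row 2: b21 b22 a3 b24 a5
  row 3: b31 a2 a3 a4 a5
Rows 2 and 3 agree on C, E; apply C, E→B, D and equate their B, D entries.
Rows 1 and 2 agree on C; apply C→D, E and equate their D, E entries.
Rows 1 and 2 agree on C, D; apply C, D→A and equate their A entries.
Rows 1 and 3 agree on C, D; apply C, D→A and equate their A entries.
Row 1 is now all distinguished symbols — the join is lossless.

Yes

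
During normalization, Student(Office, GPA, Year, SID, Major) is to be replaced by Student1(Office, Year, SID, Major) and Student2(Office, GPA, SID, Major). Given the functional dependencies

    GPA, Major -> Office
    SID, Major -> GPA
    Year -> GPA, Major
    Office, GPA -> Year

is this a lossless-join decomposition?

Yes

Common attributes: Student1 ∩ Student2 = {Office, SID, Major}.
Closure of {Office, SID, Major}: SID, Major → GPA applies, adding GPA; Office, GPA → Year applies, adding Year. So (Office, SID, Major)⁺ = {Office, GPA, Year, SID, Major}.
This closure contains every attribute of Student1, so Student1 ∩ Student2 → Student1. The join is lossless.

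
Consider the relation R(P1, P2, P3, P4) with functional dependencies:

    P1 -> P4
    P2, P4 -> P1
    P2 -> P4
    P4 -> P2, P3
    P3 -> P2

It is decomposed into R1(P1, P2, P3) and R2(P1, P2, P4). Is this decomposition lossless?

Common attributes: R1 ∩ R2 = {P1, P2}.
Closure of {P1, P2}: P1 → P4 applies, adding P4; P4 → P2, P3 applies, adding P3. So (P1, P2)⁺ = {P1, P2, P3, P4}.
This closure contains every attribute of R1, so R1 ∩ R2 → R1. The join is lossless.

Yes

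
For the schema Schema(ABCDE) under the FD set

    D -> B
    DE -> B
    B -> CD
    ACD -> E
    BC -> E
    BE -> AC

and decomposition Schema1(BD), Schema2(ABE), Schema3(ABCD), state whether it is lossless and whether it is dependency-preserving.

lossless and dependency-preserving

Lossless test (chase): Rows 1 and 2 agree on B; apply B→CD and equate their CD entries. Rows 1 and 3 agree on B; apply B→CD and equate their CD entries. Rows 2 and 3 agree on ACD; apply ACD→E and equate their E entries. Rows 1 and 2 agree on BC; apply BC→E and equate their E entries. Rows 1 and 2 agree on BE; apply BE→AC and equate their AC entries. Row 1 is now all distinguished symbols — the join is lossless.
Dependency preservation: DE → B; ACD → E; BC → E; BE → AC are not contained in any single fragment, but the restricted closure of each left-hand side across the fragments still reaches the right-hand side; the remaining FDs each lie inside some fragment. All dependencies are preserved.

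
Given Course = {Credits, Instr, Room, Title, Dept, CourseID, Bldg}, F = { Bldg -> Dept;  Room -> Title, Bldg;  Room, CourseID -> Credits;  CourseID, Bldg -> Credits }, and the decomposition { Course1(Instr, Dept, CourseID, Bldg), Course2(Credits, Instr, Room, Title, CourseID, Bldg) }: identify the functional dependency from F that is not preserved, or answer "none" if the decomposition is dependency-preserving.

Bldg → Dept lies within Course1.
Room → Title, Bldg lies within Course2.
Room, CourseID → Credits lies within Course2.
CourseID, Bldg → Credits lies within Course2.
Every dependency is enforceable on the fragments, so the decomposition is dependency-preserving.

none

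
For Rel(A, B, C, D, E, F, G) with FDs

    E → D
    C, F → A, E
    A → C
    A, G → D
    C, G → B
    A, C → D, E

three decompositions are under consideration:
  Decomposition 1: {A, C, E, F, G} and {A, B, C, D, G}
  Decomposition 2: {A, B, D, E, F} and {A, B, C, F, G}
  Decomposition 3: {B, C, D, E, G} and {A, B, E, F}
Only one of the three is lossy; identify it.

Decomposition 3

Decomposition 1: common = {A, C, G}, closure = {A, B, C, D, E, G} → lossless.
Decomposition 2: common = {A, B, F}, closure = {A, B, C, D, E, F} → lossless.
Decomposition 3: common = {B, E}, closure = {B, D, E} → lossy.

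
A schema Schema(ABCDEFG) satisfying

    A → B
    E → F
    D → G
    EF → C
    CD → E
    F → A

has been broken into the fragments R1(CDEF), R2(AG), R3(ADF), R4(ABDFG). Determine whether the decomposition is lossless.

Chase test. Columns are ABCDEFG; row i has aⱼ where attribute j ∈ Ri, else bᵢⱼ.
Initial tableau (one row per fragment):
  row 1: b11 b12 a3 a4 a5 a6 b17
  row 2: a1 b22 b23 b24 b25 b26 a7
  row 3: a1 b32 b33 a4 b35 a6 b37
  row 4: a1 a2 b43 a4 b45 a6 a7
Rows 2 and 3 agree on A; apply A→B and equate their B entries.
Rows 2 and 4 agree on A; apply A→B and equate their B entries.
Rows 1 and 3 agree on D; apply D→G and equate their G entries.
Rows 1 and 4 agree on D; apply D→G and equate their G entries.
Rows 1 and 3 agree on F; apply F→A and equate their A entries.
Rows 1 and 2 agree on A; apply A→B and equate their B entries.
Row 1 is now all distinguished symbols — the join is lossless.

Yes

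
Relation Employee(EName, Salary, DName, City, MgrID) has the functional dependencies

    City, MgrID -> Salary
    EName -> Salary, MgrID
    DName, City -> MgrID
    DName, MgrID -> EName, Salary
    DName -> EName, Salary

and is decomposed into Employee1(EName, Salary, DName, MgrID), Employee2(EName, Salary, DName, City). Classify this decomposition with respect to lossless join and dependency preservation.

Lossless test: (EName, Salary, DName)⁺ = {EName, Salary, DName, MgrID}, which contains all of one fragment — lossless.
Dependency preservation: the restricted closure of {City, MgrID} across the fragments never reaches {Salary}, so City, MgrID → Salary cannot be enforced without a join — not preserved.

lossless but not dependency-preserving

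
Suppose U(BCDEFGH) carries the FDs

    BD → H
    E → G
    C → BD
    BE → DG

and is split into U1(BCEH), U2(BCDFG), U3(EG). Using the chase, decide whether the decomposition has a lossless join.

Chase test. Columns are BCDEFGH; row i has aⱼ where attribute j ∈ Ui, else bᵢⱼ.
Initial tableau (one row per fragment):
  row 1: a1 a2 b13 a4 b15 b16 a7
  row 2: a1 a2 a3 b24 a5 a6 b27
  row 3: b31 b32 b33 a4 b35 a6 b37
Rows 1 and 3 agree on E; apply E→G and equate their G entries.
Rows 1 and 2 agree on C; apply C→BD and equate their BD entries.
Rows 1 and 2 agree on BD; apply BD→H and equate their H entries.
No row becomes fully distinguished — the join is lossy.

No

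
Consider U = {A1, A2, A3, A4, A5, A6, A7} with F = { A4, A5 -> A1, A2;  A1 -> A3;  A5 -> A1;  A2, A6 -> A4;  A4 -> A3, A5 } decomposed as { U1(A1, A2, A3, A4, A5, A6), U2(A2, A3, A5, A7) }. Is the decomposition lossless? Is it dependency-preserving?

Lossless test: (A2, A3, A5)⁺ = {A1, A2, A3, A5}, which is a superkey of neither fragment — lossy.
Dependency preservation: every FD's attributes lie within a single fragment, so each can be enforced locally — preserved.

lossy but dependency-preserving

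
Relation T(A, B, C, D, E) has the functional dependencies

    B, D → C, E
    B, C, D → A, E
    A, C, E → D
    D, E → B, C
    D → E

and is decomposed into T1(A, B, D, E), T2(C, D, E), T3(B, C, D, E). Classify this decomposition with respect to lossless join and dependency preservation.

Lossless test (chase): Rows 1 and 3 agree on B, D; apply B, D→C, E and equate their C, E entries. Rows 1 and 3 agree on B, C, D; apply B, C, D→A, E and equate their A, E entries. Rows 1 and 2 agree on D, E; apply D, E→B, C and equate their B, C entries. Rows 1 and 2 agree on B, C, D; apply B, C, D→A, E and equate their A, E entries. Row 1 is now all distinguished symbols — the join is lossless.
Dependency preservation: the restricted closure of {A, C, E} across the fragments never reaches {D}, so A, C, E → D cannot be enforced without a join — not preserved.

lossless but not dependency-preserving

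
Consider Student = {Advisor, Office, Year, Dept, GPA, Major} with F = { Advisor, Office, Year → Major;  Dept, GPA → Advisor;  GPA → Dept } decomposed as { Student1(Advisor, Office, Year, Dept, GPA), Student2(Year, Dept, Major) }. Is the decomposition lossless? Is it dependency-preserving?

lossy and not dependency-preserving

Lossless test: (Year, Dept)⁺ = {Year, Dept}, which is a superkey of neither fragment — lossy.
Dependency preservation: the restricted closure of {Advisor, Office, Year} across the fragments never reaches {Major}, so Advisor, Office, Year → Major cannot be enforced without a join — not preserved.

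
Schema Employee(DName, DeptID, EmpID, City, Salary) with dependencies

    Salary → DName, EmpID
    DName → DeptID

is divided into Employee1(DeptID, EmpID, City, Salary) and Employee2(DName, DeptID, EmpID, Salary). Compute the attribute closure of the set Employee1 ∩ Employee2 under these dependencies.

Employee1 ∩ Employee2 = {DeptID, EmpID, Salary}.
Salary → DName, EmpID applies, adding DName
Closure: {DName, DeptID, EmpID, Salary}.

DName, DeptID, EmpID, Salary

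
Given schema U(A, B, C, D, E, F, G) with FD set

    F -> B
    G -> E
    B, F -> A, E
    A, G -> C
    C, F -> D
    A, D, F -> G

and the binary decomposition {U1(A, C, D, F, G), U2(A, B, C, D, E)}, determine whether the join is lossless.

No

Common attributes: U1 ∩ U2 = {A, C, D}.
No dependency enlarges {A, C, D}, so (A, C, D)⁺ = {A, C, D}.
The closure contains neither all of U1 = {A, C, D, F, G} nor all of U2 = {A, B, C, D, E}, so the common attributes are not a superkey of either fragment. The join is lossy.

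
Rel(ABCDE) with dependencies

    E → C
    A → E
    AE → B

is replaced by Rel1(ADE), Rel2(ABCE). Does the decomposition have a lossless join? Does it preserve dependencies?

Lossless test: (AE)⁺ = {ABCE}, which contains all of one fragment — lossless.
Dependency preservation: every FD's attributes lie within a single fragment, so each can be enforced locally — preserved.

lossless and dependency-preserving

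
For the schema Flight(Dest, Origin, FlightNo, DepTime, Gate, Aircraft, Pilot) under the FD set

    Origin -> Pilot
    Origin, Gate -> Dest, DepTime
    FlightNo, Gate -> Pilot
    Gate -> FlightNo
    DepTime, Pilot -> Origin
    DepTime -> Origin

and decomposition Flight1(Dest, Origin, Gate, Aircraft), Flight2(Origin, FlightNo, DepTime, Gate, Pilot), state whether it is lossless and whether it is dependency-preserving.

Lossless test: (Origin, Gate)⁺ = {Dest, Origin, FlightNo, DepTime, Gate, Pilot}, which contains all of one fragment — lossless.
Dependency preservation: Origin, Gate → Dest, DepTime is not contained in any single fragment, but the restricted closure of its left-hand side across the fragments still reaches the right-hand side; the remaining FDs each lie inside some fragment. All dependencies are preserved.

lossless and dependency-preserving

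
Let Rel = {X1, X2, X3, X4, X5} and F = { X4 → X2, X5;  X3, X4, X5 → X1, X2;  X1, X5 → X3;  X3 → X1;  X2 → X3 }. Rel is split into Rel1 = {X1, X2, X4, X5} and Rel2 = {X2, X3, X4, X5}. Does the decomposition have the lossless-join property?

Common attributes: Rel1 ∩ Rel2 = {X2, X4, X5}.
Closure of {X2, X4, X5}: X2 → X3 applies, adding X3; X3, X4, X5 → X1, X2 applies, adding X1. So (X2, X4, X5)⁺ = {X1, X2, X3, X4, X5}.
This closure contains every attribute of Rel1, so Rel1 ∩ Rel2 → Rel1. The join is lossless.

Yes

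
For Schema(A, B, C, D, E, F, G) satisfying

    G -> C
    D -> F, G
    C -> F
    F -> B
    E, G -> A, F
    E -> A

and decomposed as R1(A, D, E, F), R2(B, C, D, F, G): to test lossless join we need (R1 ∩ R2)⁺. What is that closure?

R1 ∩ R2 = {D, F}.
D → F, G applies, adding G
F → B applies, adding B
G → C applies, adding C
Closure: {B, C, D, F, G}.

B, C, D, F, G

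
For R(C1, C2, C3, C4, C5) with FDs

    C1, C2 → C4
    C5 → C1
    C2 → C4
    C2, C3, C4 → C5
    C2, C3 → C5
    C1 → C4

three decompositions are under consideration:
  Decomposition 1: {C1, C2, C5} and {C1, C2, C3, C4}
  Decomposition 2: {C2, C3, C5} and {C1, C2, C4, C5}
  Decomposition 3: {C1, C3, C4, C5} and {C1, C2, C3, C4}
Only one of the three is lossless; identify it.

Decomposition 2

Decomposition 1: common = {C1, C2}, closure = {C1, C2, C4} → lossy.
Decomposition 2: common = {C2, C5}, closure = {C1, C2, C4, C5} → lossless.
Decomposition 3: common = {C1, C3, C4}, closure = {C1, C3, C4} → lossy.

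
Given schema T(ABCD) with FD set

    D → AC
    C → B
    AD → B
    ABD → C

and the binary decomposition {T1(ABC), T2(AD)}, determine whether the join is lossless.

Common attributes: T1 ∩ T2 = {A}.
No dependency enlarges {A}, so (A)⁺ = {A}.
The closure contains neither all of T1 = {ABC} nor all of T2 = {AD}, so the common attributes are not a superkey of either fragment. The join is lossy.

No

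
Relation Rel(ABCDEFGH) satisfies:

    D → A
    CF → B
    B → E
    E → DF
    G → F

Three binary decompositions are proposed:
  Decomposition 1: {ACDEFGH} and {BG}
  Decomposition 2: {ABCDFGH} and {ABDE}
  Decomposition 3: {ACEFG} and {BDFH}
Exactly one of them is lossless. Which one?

Decomposition 1: common = {G}, closure = {FG} → lossy.
Decomposition 2: common = {ABD}, closure = {ABDEF} → lossless.
Decomposition 3: common = {F}, closure = {F} → lossy.

Decomposition 2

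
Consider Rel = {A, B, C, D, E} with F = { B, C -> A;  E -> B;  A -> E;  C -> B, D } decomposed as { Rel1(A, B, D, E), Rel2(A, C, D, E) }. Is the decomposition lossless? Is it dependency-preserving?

lossless and dependency-preserving

Lossless test: (A, D, E)⁺ = {A, B, D, E}, which contains all of one fragment — lossless.
Dependency preservation: B, C → A; C → B, D are not contained in any single fragment, but the restricted closure of each left-hand side across the fragments still reaches the right-hand side; the remaining FDs each lie inside some fragment. All dependencies are preserved.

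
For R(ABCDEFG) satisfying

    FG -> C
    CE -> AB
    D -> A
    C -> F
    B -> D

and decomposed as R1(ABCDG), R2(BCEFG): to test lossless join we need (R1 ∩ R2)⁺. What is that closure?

R1 ∩ R2 = {BCG}.
C → F applies, adding F
B → D applies, adding D
D → A applies, adding A
Closure: {ABCDFG}.

ABCDFG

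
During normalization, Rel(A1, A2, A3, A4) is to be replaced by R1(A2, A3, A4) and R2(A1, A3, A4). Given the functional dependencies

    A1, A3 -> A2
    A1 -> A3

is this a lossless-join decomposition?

Common attributes: R1 ∩ R2 = {A3, A4}.
No dependency enlarges {A3, A4}, so (A3, A4)⁺ = {A3, A4}.
The closure contains neither all of R1 = {A2, A3, A4} nor all of R2 = {A1, A3, A4}, so the common attributes are not a superkey of either fragment. The join is lossy.

No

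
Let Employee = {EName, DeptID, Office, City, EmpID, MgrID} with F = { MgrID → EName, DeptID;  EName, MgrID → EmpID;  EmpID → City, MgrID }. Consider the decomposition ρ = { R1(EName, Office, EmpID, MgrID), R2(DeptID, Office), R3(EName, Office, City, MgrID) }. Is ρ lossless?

Chase test. Columns are EName, DeptID, Office, City, EmpID, MgrID; row i has aⱼ where attribute j ∈ Ri, else bᵢⱼ.
Initial tableau (one row per fragment):
  row 1: a1 b12 a3 b14 a5 a6
  row 2: b21 a2 a3 b24 b25 b26
  row 3: a1 b32 a3 a4 b35 a6
Rows 1 and 3 agree on MgrID; apply MgrID→EName, DeptID and equate their EName, DeptID entries.
Rows 1 and 3 agree on EName, MgrID; apply EName, MgrID→EmpID and equate their EmpID entries.
Rows 1 and 3 agree on EmpID; apply EmpID→City, MgrID and equate their City, MgrID entries.
No row becomes fully distinguished — the join is lossy.

No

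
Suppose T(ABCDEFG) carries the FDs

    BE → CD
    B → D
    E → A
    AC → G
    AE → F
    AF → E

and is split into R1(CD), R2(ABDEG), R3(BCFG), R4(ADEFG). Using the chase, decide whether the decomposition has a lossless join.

No

Chase test. Columns are ABCDEFG; row i has aⱼ where attribute j ∈ Ri, else bᵢⱼ.
Initial tableau (one row per fragment):
  row 1: b11 b12 a3 a4 b15 b16 b17
  row 2: a1 a2 b23 a4 a5 b26 a7
  row 3: b31 a2 a3 b34 b35 a6 a7
  row 4: a1 b42 b43 a4 a5 a6 a7
Rows 2 and 3 agree on B; apply B→D and equate their D entries.
Rows 2 and 4 agree on AE; apply AE→F and equate their F entries.
No row becomes fully distinguished — the join is lossy.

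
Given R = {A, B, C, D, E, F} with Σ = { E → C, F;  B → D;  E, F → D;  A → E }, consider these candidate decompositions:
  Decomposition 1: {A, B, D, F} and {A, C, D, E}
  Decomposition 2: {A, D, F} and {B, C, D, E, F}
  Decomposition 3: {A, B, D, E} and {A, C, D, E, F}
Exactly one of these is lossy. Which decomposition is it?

Decomposition 1: common = {A, D}, closure = {A, C, D, E, F} → lossless.
Decomposition 2: common = {D, F}, closure = {D, F} → lossy.
Decomposition 3: common = {A, D, E}, closure = {A, C, D, E, F} → lossless.

Decomposition 2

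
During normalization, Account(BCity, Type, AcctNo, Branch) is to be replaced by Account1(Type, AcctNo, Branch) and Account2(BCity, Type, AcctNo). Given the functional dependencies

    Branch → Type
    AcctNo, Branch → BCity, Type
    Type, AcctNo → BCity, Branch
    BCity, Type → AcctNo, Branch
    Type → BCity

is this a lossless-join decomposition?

Common attributes: Account1 ∩ Account2 = {Type, AcctNo}.
Closure of {Type, AcctNo}: Type, AcctNo → BCity, Branch applies, adding BCity, Branch. So (Type, AcctNo)⁺ = {BCity, Type, AcctNo, Branch}.
This closure contains every attribute of Account1, so Account1 ∩ Account2 → Account1. The join is lossless.

Yes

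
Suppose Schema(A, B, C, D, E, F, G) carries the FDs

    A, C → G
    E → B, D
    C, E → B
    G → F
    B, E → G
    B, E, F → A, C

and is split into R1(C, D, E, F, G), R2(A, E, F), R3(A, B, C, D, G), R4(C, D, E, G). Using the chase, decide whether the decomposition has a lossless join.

No

Chase test. Columns are A, B, C, D, E, F, G; row i has aⱼ where attribute j ∈ Ri, else bᵢⱼ.
Initial tableau (one row per fragment):
  row 1: b11 b12 a3 a4 a5 a6 a7
  row 2: a1 b22 b23 b24 a5 a6 b27
  row 3: a1 a2 a3 a4 b35 b36 a7
  row 4: b41 b42 a3 a4 a5 b46 a7
Rows 1 and 2 agree on E; apply E→B, D and equate their B, D entries.
Rows 1 and 4 agree on E; apply E→B, D and equate their B, D entries.
Rows 1 and 3 agree on G; apply G→F and equate their F entries.
Rows 1 and 4 agree on G; apply G→F and equate their F entries.
Rows 1 and 2 agree on B, E; apply B, E→G and equate their G entries.
Rows 1 and 2 agree on B, E, F; apply B, E, F→A, C and equate their A, C entries.
Rows 1 and 4 agree on B, E, F; apply B, E, F→A, C and equate their A, C entries.
No row becomes fully distinguished — the join is lossy.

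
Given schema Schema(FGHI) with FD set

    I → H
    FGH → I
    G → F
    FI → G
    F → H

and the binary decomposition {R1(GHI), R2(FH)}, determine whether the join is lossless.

No

Common attributes: R1 ∩ R2 = {H}.
No dependency enlarges {H}, so (H)⁺ = {H}.
The closure contains neither all of R1 = {GHI} nor all of R2 = {FH}, so the common attributes are not a superkey of either fragment. The join is lossy.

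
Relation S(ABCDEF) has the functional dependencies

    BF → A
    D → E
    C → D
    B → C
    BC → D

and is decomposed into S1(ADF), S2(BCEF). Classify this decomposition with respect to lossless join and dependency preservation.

Lossless test: (F)⁺ = {F}, which is a superkey of neither fragment — lossy.
Dependency preservation: the restricted closure of {BF} across the fragments never reaches {A}, so BF → A cannot be enforced without a join — not preserved.

lossy and not dependency-preserving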